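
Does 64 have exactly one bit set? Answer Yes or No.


0b1000000. Only one bit set => Yes

Yes


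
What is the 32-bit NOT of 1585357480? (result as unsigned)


~0b1011110011111101010001010101000 = 0b10100001100000010101110101010111 = 2709609815 (32-bit unsigned)

2709609815


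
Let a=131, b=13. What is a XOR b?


131 ^ 13 = 142

142


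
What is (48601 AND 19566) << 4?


Step 1: 48601 & 19566 = 3144
Step 2: 3144 << 4 = 50304

50304


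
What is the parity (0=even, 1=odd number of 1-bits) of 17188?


0b100001100100100 has 5 ones => parity 1

1


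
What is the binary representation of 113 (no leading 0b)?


113 = 1110001 in binary

1110001


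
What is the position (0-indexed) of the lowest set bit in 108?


0b1101100. Lowest set bit at position 2

2


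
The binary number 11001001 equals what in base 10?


11001001 in decimal = 201

201


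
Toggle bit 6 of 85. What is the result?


85 ^ (1 << 6) = 85 ^ 64 = 21

21


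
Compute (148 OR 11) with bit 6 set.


Step 1: 148 | 11 = 159
Step 2: 159 | (1 << 6) = 159 | 64 = 223

223


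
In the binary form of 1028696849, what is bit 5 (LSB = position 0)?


0b111101010100001010101100010001, position 5 = 0

0


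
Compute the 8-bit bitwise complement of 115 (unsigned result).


~0b1110011 = 0b10001100 = 140 (8-bit unsigned)

140


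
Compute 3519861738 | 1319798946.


0b11010001110011001101001111101010 | 0b1001110101010101000100010100010 = 0b11011111111011101101101111101010 = 3756973034

3756973034


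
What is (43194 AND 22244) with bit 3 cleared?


Step 1: 43194 & 22244 = 160
Step 2: 160 & ~(1 << 3) = 160

160


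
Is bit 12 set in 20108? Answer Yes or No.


0b100111010001100, bit 12 = 0. No

No


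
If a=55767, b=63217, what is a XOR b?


55767 ^ 63217 = 12070

12070


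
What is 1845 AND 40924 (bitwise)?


0b11100110101 & 0b1001111111011100 = 0b11100010100 = 1812

1812


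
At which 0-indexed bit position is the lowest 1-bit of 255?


0b11111111. Lowest set bit at position 0

0


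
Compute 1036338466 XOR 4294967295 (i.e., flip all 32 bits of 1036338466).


1036338466 ^ 4294967295 = 3258628829

3258628829


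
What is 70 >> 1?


0b1000110 >> 1 = 0b100011 = 35

35


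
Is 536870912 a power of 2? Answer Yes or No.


0b100000000000000000000000000000. Only one bit set => Yes

Yes


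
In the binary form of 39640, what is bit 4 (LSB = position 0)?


0b1001101011011000, position 4 = 1

1


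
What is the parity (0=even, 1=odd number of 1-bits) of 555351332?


0b100001000110011111110100100100 has 14 ones => parity 0

0


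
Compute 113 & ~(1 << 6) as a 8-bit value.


113 & ~(1 << 6) = 49

49


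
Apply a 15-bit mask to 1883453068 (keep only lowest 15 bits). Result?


1883453068 & 32767 = 13964

13964


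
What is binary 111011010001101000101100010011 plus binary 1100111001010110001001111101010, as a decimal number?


111011010001101000101100010011 + 1100111001010110001001111101010 = 10100010011100011001111011111101 = 2725355261

2725355261


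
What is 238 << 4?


0b11101110 << 4 = 0b111011100000 = 3808

3808


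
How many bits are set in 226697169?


0b1101100000110001111111010001 has 15 set bits

15


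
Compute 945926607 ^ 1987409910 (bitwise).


0b111000011000011011000111001111 ^ 0b1110110011101010111011111110110 = 0b1001110000101001100011000111001 = 1309984313

1309984313


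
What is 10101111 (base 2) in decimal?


10101111 in decimal = 175

175


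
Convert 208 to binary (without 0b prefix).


208 = 11010000 in binary

11010000


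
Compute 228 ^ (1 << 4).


228 ^ (1 << 4) = 228 ^ 16 = 244

244


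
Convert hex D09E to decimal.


D09E hex = 53406 decimal

53406


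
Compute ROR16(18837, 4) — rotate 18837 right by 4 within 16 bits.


Rotate 0b100100110010101 right by 4 (16-bit) = 0b101010010011001 = 21657

21657


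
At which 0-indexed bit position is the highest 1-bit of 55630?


0b1101100101001110. Highest set bit at position 15

15


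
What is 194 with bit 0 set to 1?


194 | (1 << 0) = 194 | 1 = 195

195


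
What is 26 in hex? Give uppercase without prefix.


26 = 1A hex

1A


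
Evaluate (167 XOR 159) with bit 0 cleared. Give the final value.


Step 1: 167 ^ 159 = 56
Step 2: 56 & ~(1 << 0) = 56

56


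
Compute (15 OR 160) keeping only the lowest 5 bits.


Step 1: 15 | 160 = 175
Step 2: 175 & 31 = 15

15


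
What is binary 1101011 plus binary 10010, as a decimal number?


1101011 + 10010 = 1111101 = 125

125


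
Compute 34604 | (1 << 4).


34604 | (1 << 4) = 34604 | 16 = 34620

34620


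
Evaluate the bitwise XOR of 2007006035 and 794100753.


0b1110111101000000111101101010011 ^ 0b101111010101010000010000010001 = 0b1011000111101010111111101000010 = 1492483906

1492483906


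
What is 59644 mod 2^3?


59644 & 7 = 4

4


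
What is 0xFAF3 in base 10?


FAF3 hex = 64243 decimal

64243


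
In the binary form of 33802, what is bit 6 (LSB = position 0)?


0b1000010000001010, position 6 = 0

0


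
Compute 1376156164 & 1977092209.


0b1010010000001100111101000000100 & 0b1110101110110000000100001110001 = 0b1010000000000000000100000000000 = 1342179328

1342179328


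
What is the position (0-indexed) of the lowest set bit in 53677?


0b1101000110101101. Lowest set bit at position 0

0


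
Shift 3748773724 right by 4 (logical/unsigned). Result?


0b11011111011100011011111101011100 >> 4 = 0b1101111101110001101111110101 = 234298357

234298357


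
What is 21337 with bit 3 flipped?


21337 ^ (1 << 3) = 21337 ^ 8 = 21329

21329


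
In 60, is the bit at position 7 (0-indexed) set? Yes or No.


0b111100, bit 7 = 0. No

No


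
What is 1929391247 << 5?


0b1110011000000000010110010001111 << 5 = 0b111001100000000001011001000111100000 = 61740519904

61740519904


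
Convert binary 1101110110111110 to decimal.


1101110110111110 in decimal = 56766

56766


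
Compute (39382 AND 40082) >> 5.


Step 1: 39382 & 40082 = 39058
Step 2: 39058 >> 5 = 1220

1220


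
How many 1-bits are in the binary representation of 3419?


0b110101011011 has 8 set bits

8


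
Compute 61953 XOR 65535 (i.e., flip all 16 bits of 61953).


61953 ^ 65535 = 3582

3582


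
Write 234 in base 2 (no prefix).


234 = 11101010 in binary

11101010


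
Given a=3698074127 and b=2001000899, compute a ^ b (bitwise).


3698074127 ^ 2001000899 = 2871589836

2871589836


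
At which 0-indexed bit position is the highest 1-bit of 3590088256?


0b11010101111111000110011001000000. Highest set bit at position 31

31


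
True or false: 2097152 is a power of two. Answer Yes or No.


0b1000000000000000000000. Only one bit set => Yes

Yes


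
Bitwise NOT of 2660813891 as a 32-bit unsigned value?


~0b10011110100110001100110001000011 = 0b1100001011001110011001110111100 = 1634153404 (32-bit unsigned)

1634153404


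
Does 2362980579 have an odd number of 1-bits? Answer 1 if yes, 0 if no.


0b10001100110110000011100011100011 has 15 ones => parity 1

1


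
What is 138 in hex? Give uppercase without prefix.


138 = 8A hex

8A


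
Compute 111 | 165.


0b1101111 | 0b10100101 = 0b11101111 = 239

239


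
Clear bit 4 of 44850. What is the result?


44850 & ~(1 << 4) = 44834

44834


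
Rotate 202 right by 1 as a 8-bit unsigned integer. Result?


Rotate 0b11001010 right by 1 (8-bit) = 0b1100101 = 101

101


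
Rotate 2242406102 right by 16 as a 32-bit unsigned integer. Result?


Rotate 0b10000101101010000110011011010110 right by 16 (32-bit) = 0b1100110110101101000010110101000 = 1725334952

1725334952


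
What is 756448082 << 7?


0b101101000101100111101101010010 << 7 = 0b1011010001011001111011010100100000000 = 96825354496

96825354496


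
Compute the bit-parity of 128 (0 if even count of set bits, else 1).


0b10000000 has 1 ones => parity 1

1


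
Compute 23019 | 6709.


0b101100111101011 | 0b1101000110101 = 0b101101111111111 = 23551

23551


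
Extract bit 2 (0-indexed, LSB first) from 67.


0b1000011, position 2 = 0

0


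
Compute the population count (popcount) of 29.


0b11101 has 4 set bits

4


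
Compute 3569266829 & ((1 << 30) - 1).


3569266829 & 1073741823 = 348041357

348041357


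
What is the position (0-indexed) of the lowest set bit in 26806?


0b110100010110110. Lowest set bit at position 1

1


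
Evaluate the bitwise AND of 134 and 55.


0b10000110 & 0b110111 = 0b110 = 6

6


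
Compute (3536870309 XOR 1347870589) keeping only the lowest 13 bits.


Step 1: 3536870309 ^ 1347870589 = 2189853912
Step 2: 2189853912 & 8191 = 1240

1240


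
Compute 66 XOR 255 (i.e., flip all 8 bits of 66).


66 ^ 255 = 189

189


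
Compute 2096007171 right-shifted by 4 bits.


0b1111100111011101000100000000011 >> 4 = 0b111110011101110100010000000 = 131000448

131000448


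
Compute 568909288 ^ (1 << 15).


568909288 ^ (1 << 15) = 568909288 ^ 32768 = 568876520

568876520


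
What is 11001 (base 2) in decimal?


11001 in decimal = 25

25


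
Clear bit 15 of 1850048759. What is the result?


1850048759 & ~(1 << 15) = 1850015991

1850015991


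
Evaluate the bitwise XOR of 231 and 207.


0b11100111 ^ 0b11001111 = 0b101000 = 40

40


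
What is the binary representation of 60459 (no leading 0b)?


60459 = 1110110000101011 in binary

1110110000101011


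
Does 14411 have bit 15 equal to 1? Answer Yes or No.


0b11100001001011, bit 15 = 0. No

No


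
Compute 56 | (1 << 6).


56 | (1 << 6) = 56 | 64 = 120

120


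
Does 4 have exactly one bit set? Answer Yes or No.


0b100. Only one bit set => Yes

Yes


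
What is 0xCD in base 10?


CD hex = 205 decimal

205


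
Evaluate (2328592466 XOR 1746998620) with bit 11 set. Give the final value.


Step 1: 2328592466 ^ 1746998620 = 3807024398
Step 2: 3807024398 | (1 << 11) = 3807024398 | 2048 = 3807026446

3807026446


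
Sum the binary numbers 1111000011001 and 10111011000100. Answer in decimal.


1111000011001 + 10111011000100 = 100110011011101 = 19677

19677


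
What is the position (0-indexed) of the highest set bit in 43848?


0b1010101101001000. Highest set bit at position 15

15


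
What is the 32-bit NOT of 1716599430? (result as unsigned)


~0b1100110010100010011101010000110 = 0b10011001101011101100010101111001 = 2578367865 (32-bit unsigned)

2578367865


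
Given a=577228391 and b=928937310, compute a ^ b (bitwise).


577228391 ^ 928937310 = 356105017

356105017


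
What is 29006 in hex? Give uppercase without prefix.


29006 = 714E hex

714E


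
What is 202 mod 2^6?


202 & 63 = 10

10


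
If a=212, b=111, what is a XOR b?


212 ^ 111 = 187

187


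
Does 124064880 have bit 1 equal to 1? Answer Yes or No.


0b111011001010001010001110000, bit 1 = 0. No

No


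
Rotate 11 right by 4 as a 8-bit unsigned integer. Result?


Rotate 0b1011 right by 4 (8-bit) = 0b10110000 = 176

176


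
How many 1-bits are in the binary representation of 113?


0b1110001 has 4 set bits

4


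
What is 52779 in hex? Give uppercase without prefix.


52779 = CE2B hex

CE2B


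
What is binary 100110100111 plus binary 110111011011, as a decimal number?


100110100111 + 110111011011 = 1011110000010 = 6018

6018


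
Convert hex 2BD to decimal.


2BD hex = 701 decimal

701


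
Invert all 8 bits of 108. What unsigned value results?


108 ^ 255 = 147

147


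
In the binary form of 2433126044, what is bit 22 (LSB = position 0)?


0b10010001000001101000111010011100, position 22 = 0

0


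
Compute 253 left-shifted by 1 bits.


0b11111101 << 1 = 0b111111010 = 506

506


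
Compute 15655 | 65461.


0b11110100100111 | 0b1111111110110101 = 0b1111111110110111 = 65463

65463


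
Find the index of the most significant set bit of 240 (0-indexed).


0b11110000. Highest set bit at position 7

7


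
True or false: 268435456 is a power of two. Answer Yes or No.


0b10000000000000000000000000000. Only one bit set => Yes

Yes


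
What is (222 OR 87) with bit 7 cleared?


Step 1: 222 | 87 = 223
Step 2: 223 & ~(1 << 7) = 95

95


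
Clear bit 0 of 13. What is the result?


13 & ~(1 << 0) = 12

12


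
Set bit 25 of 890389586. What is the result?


890389586 | (1 << 25) = 890389586 | 33554432 = 923944018

923944018


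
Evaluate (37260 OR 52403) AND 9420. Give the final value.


Step 1: 37260 | 52403 = 56767
Step 2: 56767 & 9420 = 1164

1164


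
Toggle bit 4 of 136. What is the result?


136 ^ (1 << 4) = 136 ^ 16 = 152

152


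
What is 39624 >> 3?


0b1001101011001000 >> 3 = 0b1001101011001 = 4953

4953


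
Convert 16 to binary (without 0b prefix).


16 = 10000 in binary

10000


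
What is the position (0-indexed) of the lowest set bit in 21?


0b10101. Lowest set bit at position 0

0


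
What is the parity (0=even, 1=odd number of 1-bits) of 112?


0b1110000 has 3 ones => parity 1

1


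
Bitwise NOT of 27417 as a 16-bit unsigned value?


~0b110101100011001 = 0b1001010011100110 = 38118 (16-bit unsigned)

38118


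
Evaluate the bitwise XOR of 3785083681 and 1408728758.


0b11100001100110111100101100100001 ^ 0b1010011111101110111111010110110 = 0b10110010011011001011010110010111 = 2993468823

2993468823


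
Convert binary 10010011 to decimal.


10010011 in decimal = 147

147


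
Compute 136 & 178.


0b10001000 & 0b10110010 = 0b10000000 = 128

128


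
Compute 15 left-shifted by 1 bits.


0b1111 << 1 = 0b11110 = 30

30


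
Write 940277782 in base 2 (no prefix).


940277782 = 111000000010111000000000010110 in binary

111000000010111000000000010110


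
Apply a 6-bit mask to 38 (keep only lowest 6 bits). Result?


38 & 63 = 38

38


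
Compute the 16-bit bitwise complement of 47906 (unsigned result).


~0b1011101100100010 = 0b100010011011101 = 17629 (16-bit unsigned)

17629


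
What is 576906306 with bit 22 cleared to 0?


576906306 & ~(1 << 22) = 572712002

572712002


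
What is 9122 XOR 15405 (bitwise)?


0b10001110100010 ^ 0b11110000101101 = 0b1111110001111 = 8079

8079


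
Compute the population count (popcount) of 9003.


0b10001100101011 has 7 set bits

7


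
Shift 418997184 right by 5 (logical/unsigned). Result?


0b11000111110010110001111000000 >> 5 = 0b110001111100101100011110 = 13093662

13093662


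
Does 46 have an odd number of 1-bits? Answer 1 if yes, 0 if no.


0b101110 has 4 ones => parity 0

0


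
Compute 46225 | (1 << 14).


46225 | (1 << 14) = 46225 | 16384 = 62609

62609


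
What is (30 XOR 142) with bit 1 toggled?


Step 1: 30 ^ 142 = 144
Step 2: 144 ^ (1 << 1) = 144 ^ 2 = 146

146


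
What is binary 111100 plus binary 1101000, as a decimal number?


111100 + 1101000 = 10100100 = 164

164


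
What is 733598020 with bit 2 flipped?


733598020 ^ (1 << 2) = 733598020 ^ 4 = 733598016

733598016


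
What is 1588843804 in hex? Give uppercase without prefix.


1588843804 = 5EB3D51C hex

5EB3D51C


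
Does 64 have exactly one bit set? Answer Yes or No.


0b1000000. Only one bit set => Yes

Yes


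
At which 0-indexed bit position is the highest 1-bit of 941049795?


0b111000000101110100011111000011. Highest set bit at position 29

29


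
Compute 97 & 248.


0b1100001 & 0b11111000 = 0b1100000 = 96

96


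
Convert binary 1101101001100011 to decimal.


1101101001100011 in decimal = 55907

55907


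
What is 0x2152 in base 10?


2152 hex = 8530 decimal

8530


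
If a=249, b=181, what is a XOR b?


249 ^ 181 = 76

76


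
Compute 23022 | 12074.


0b101100111101110 | 0b10111100101010 = 0b111111111101110 = 32750

32750


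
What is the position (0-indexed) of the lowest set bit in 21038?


0b101001000101110. Lowest set bit at position 1

1


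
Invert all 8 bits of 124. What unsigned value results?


124 ^ 255 = 131

131


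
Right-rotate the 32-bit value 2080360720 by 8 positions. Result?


Rotate 0b1111011111111111100100100010000 right by 8 (32-bit) = 0b10000011110111111111111001001 = 276561865

276561865


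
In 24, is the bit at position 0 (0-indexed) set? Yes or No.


0b11000, bit 0 = 0. No

No


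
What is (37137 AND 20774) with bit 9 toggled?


Step 1: 37137 & 20774 = 4352
Step 2: 4352 ^ (1 << 9) = 4352 ^ 512 = 4864

4864


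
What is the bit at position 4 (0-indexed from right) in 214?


0b11010110, position 4 = 1

1


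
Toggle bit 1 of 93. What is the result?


93 ^ (1 << 1) = 93 ^ 2 = 95

95


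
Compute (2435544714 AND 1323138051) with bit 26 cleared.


Step 1: 2435544714 & 1323138051 = 619522
Step 2: 619522 & ~(1 << 26) = 619522

619522


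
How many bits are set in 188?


0b10111100 has 5 set bits

5


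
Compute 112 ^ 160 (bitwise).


0b1110000 ^ 0b10100000 = 0b11010000 = 208

208


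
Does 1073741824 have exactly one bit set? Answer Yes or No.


0b1000000000000000000000000000000. Only one bit set => Yes

Yes


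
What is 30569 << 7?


0b111011101101001 << 7 = 0b1110111011010010000000 = 3912832

3912832


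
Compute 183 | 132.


0b10110111 | 0b10000100 = 0b10110111 = 183

183


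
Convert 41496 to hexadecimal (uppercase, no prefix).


41496 = A218 hex

A218


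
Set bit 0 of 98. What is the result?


98 | (1 << 0) = 98 | 1 = 99

99


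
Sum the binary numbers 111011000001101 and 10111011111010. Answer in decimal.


111011000001101 + 10111011111010 = 1010010100000111 = 42247

42247


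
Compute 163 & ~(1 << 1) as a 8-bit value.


163 & ~(1 << 1) = 161

161


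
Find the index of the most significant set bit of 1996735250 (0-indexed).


0b1110111000000111100001100010010. Highest set bit at position 30

30


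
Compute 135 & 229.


0b10000111 & 0b11100101 = 0b10000101 = 133

133


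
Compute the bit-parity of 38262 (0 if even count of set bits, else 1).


0b1001010101110110 has 9 ones => parity 1

1


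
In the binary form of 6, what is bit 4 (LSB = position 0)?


0b110, position 4 = 0

0


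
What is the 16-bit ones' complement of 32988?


32988 ^ 65535 = 32547

32547


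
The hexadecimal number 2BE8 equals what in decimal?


2BE8 hex = 11240 decimal

11240


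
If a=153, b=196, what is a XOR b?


153 ^ 196 = 93

93


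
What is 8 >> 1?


0b1000 >> 1 = 0b100 = 4

4


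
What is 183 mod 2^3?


183 & 7 = 7

7


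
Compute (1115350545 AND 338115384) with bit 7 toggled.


Step 1: 1115350545 & 338115384 = 2236944
Step 2: 2236944 ^ (1 << 7) = 2236944 ^ 128 = 2237072

2237072


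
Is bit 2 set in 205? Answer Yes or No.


0b11001101, bit 2 = 1. Yes

Yes


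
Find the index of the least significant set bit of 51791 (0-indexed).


0b1100101001001111. Lowest set bit at position 0

0


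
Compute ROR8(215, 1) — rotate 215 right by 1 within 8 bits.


Rotate 0b11010111 right by 1 (8-bit) = 0b11101011 = 235

235


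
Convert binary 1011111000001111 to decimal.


1011111000001111 in decimal = 48655

48655


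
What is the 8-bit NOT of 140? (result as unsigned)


~0b10001100 = 0b1110011 = 115 (8-bit unsigned)

115


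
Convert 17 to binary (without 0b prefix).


17 = 10001 in binary

10001


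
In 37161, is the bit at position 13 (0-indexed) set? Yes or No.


0b1001000100101001, bit 13 = 0. No

No


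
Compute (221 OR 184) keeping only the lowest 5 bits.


Step 1: 221 | 184 = 253
Step 2: 253 & 31 = 29

29


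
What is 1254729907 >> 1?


0b1001010110010011010100010110011 >> 1 = 0b100101011001001101010001011001 = 627364953

627364953


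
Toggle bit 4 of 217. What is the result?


217 ^ (1 << 4) = 217 ^ 16 = 201

201


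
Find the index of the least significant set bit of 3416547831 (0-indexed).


0b11001011101001000110000111110111. Lowest set bit at position 0

0


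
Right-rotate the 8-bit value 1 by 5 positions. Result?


Rotate 0b1 right by 5 (8-bit) = 0b1000 = 8

8


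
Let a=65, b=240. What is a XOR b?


65 ^ 240 = 177

177


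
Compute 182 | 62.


0b10110110 | 0b111110 = 0b10111110 = 190

190


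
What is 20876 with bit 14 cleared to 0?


20876 & ~(1 << 14) = 4492

4492


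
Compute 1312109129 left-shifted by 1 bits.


0b1001110001101010011001001001001 << 1 = 0b10011100011010100110010010010010 = 2624218258

2624218258


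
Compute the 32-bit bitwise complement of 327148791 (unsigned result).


~0b10011011111111110010011110111 = 0b11101100100000000001101100001000 = 3967818504 (32-bit unsigned)

3967818504


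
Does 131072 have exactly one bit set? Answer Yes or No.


0b100000000000000000. Only one bit set => Yes

Yes


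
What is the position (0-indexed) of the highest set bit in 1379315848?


0b1010010001101101011000010001000. Highest set bit at position 30

30


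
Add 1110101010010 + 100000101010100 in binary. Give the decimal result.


1110101010010 + 100000101010100 = 101111010100110 = 24230

24230


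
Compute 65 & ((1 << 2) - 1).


65 & 3 = 1

1


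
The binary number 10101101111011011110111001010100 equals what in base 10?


10101101111011011110111001010100 in decimal = 2918051412

2918051412


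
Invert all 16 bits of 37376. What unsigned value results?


37376 ^ 65535 = 28159

28159


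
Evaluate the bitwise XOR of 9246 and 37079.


0b10010000011110 ^ 0b1001000011010111 = 0b1011010011001001 = 46281

46281


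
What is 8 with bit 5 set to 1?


8 | (1 << 5) = 8 | 32 = 40

40


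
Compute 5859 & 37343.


0b1011011100011 & 0b1001000111011111 = 0b1000011000011 = 4291

4291


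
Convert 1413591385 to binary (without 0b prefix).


1413591385 = 1010100010000011011000101011001 in binary

1010100010000011011000101011001


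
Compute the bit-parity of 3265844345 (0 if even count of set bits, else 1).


0b11000010101010001101010001111001 has 15 ones => parity 1

1


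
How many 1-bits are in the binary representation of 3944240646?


0b11101011000110000101011000000110 has 14 set bits

14


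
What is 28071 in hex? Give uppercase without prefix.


28071 = 6DA7 hex

6DA7


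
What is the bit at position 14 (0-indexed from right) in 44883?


0b1010111101010011, position 14 = 0

0


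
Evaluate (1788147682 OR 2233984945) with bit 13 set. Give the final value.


Step 1: 1788147682 | 2233984945 = 4021811187
Step 2: 4021811187 | (1 << 13) = 4021811187 | 8192 = 4021811187

4021811187


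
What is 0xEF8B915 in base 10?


EF8B915 hex = 251181333 decimal

251181333


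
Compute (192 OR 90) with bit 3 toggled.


Step 1: 192 | 90 = 218
Step 2: 218 ^ (1 << 3) = 218 ^ 8 = 210

210


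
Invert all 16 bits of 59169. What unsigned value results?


59169 ^ 65535 = 6366

6366


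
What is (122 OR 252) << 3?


Step 1: 122 | 252 = 254
Step 2: 254 << 3 = 2032

2032


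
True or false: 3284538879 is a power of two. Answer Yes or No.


0b11000011110001100001010111111111. Multiple bits set => No

No


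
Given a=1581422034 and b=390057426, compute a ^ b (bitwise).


1581422034 ^ 390057426 = 1232951296

1232951296


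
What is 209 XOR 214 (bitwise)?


0b11010001 ^ 0b11010110 = 0b111 = 7

7


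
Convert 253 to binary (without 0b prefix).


253 = 11111101 in binary

11111101


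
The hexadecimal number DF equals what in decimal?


DF hex = 223 decimal

223


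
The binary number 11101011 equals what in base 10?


11101011 in decimal = 235

235


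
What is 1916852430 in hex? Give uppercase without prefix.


1916852430 = 7240D8CE hex

7240D8CE


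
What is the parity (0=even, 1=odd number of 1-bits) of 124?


0b1111100 has 5 ones => parity 1

1


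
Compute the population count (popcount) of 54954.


0b1101011010101010 has 9 set bits

9


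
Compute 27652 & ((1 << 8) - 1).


27652 & 255 = 4

4


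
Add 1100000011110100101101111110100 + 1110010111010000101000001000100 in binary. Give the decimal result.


1100000011110100101101111110100 + 1110010111010000101000001000100 = 11010011011000101010110000111000 = 3546459192

3546459192


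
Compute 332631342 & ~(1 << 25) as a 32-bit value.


332631342 & ~(1 << 25) = 299076910

299076910


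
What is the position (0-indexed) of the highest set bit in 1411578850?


0b1010100001000101111101111100010. Highest set bit at position 30

30


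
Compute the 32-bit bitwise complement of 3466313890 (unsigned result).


~0b11001110100110111100000010100010 = 0b110001011001000011111101011101 = 828653405 (32-bit unsigned)

828653405


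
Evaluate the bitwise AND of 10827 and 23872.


0b10101001001011 & 0b101110101000000 = 0b100001000000 = 2112

2112


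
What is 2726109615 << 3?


0b10100010011111010010000110101111 << 3 = 0b10100010011111010010000110101111000 = 21808876920

21808876920


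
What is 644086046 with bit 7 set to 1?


644086046 | (1 << 7) = 644086046 | 128 = 644086174

644086174


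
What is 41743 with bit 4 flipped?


41743 ^ (1 << 4) = 41743 ^ 16 = 41759

41759


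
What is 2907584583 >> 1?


0b10101101010011100011100001000111 >> 1 = 0b1010110101001110001110000100011 = 1453792291

1453792291


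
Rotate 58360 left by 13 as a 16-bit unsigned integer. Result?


Rotate 0b1110001111111000 left by 13 (16-bit) = 0b1110001111111 = 7295

7295


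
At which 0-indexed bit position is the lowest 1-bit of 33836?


0b1000010000101100. Lowest set bit at position 2

2


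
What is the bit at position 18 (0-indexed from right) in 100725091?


0b110000000001111000101100011, position 18 = 0

0


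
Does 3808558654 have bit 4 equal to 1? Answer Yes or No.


0b11100011000000011111111000111110, bit 4 = 1. Yes

Yes


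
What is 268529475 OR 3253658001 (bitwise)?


0b10000000000010110111101000011 | 0b11000001111011101110000110010001 = 0b11010001111011111110111111010011 = 3522162643

3522162643


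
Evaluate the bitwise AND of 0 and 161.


0b0 & 0b10100001 = 0b0 = 0

0


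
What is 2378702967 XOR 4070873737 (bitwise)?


0b10001101110010000010000001110111 ^ 0b11110010101001001001101010001001 = 0b1111111011011001011101011111110 = 2137832190

2137832190


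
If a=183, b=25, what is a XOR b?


183 ^ 25 = 174

174


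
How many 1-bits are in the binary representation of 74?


0b1001010 has 3 set bits

3


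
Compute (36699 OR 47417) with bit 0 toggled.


Step 1: 36699 | 47417 = 49019
Step 2: 49019 ^ (1 << 0) = 49019 ^ 1 = 49018

49018


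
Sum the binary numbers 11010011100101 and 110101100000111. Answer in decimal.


11010011100101 + 110101100000111 = 1001111111101100 = 40940

40940


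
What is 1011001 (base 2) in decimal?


1011001 in decimal = 89

89


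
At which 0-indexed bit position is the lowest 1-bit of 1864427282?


0b1101111001000001110011100010010. Lowest set bit at position 1

1


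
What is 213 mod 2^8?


213 & 255 = 213

213


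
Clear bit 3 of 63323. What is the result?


63323 & ~(1 << 3) = 63315

63315


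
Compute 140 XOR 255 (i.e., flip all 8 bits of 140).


140 ^ 255 = 115

115


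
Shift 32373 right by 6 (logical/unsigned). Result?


0b111111001110101 >> 6 = 0b111111001 = 505

505


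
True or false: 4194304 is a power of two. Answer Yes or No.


0b10000000000000000000000. Only one bit set => Yes

Yes


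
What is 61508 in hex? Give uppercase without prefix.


61508 = F044 hex

F044


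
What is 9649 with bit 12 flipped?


9649 ^ (1 << 12) = 9649 ^ 4096 = 13745

13745


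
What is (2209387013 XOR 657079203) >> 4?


Step 1: 2209387013 ^ 657079203 = 2761599398
Step 2: 2761599398 >> 4 = 172599962

172599962


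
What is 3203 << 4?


0b110010000011 << 4 = 0b1100100000110000 = 51248

51248


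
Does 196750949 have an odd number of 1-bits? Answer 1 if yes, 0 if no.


0b1011101110100010111001100101 has 16 ones => parity 0

0


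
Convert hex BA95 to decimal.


BA95 hex = 47765 decimal

47765


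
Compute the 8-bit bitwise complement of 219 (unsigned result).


~0b11011011 = 0b100100 = 36 (8-bit unsigned)

36


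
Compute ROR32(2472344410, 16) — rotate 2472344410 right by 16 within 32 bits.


Rotate 0b10010011010111001111101101011010 right by 16 (32-bit) = 0b11111011010110101001001101011100 = 4217017180

4217017180


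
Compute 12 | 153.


0b1100 | 0b10011001 = 0b10011101 = 157

157


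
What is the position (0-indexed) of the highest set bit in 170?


0b10101010. Highest set bit at position 7

7


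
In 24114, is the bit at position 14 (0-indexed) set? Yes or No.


0b101111000110010, bit 14 = 1. Yes

Yes


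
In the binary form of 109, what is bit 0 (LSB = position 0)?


0b1101101, position 0 = 1

1


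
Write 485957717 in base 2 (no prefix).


485957717 = 11100111101110010000001010101 in binary

11100111101110010000001010101


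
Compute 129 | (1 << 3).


129 | (1 << 3) = 129 | 8 = 137

137


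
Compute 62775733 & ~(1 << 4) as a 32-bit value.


62775733 & ~(1 << 4) = 62775717

62775717


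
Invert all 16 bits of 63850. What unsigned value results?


63850 ^ 65535 = 1685

1685


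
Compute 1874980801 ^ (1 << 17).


1874980801 ^ (1 << 17) = 1874980801 ^ 131072 = 1875111873

1875111873


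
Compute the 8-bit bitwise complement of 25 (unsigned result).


~0b11001 = 0b11100110 = 230 (8-bit unsigned)

230


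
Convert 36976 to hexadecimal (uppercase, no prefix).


36976 = 9070 hex

9070


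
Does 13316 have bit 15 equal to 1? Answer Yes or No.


0b11010000000100, bit 15 = 0. No

No


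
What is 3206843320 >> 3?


0b10111111001001001000101110111000 >> 3 = 0b10111111001001001000101110111 = 400855415

400855415


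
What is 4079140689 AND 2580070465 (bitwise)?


0b11110011001000101011111101010001 & 0b10011001110010001100000001000001 = 0b10010001000000001000000001000001 = 2432729153

2432729153


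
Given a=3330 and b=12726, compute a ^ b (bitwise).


3330 ^ 12726 = 15540

15540


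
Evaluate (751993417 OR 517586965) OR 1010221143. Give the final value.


Step 1: 751993417 | 517586965 = 1054589533
Step 2: 1054589533 | 1010221143 = 1056948831

1056948831


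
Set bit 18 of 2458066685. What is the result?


2458066685 | (1 << 18) = 2458066685 | 262144 = 2458328829

2458328829


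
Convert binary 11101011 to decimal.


11101011 in decimal = 235

235


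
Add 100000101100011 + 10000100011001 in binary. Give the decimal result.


100000101100011 + 10000100011001 = 110001001111100 = 25212

25212


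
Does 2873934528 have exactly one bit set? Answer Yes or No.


0b10101011010011001100001011000000. Multiple bits set => No

No


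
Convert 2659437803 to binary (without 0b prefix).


2659437803 = 10011110100000111100110011101011 in binary

10011110100000111100110011101011


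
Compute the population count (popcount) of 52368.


0b1100110010010000 has 6 set bits

6


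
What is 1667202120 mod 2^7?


1667202120 & 127 = 72

72


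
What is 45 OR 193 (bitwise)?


0b101101 | 0b11000001 = 0b11101101 = 237

237


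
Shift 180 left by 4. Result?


0b10110100 << 4 = 0b101101000000 = 2880

2880


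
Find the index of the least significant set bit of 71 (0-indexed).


0b1000111. Lowest set bit at position 0

0


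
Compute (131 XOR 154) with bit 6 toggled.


Step 1: 131 ^ 154 = 25
Step 2: 25 ^ (1 << 6) = 25 ^ 64 = 89

89


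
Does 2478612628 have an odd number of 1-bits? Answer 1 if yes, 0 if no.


0b10010011101111001010000010010100 has 14 ones => parity 0

0


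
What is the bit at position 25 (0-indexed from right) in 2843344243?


0b10101001011110011111110101110011, position 25 = 0

0


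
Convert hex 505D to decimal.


505D hex = 20573 decimal

20573


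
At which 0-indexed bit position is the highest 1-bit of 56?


0b111000. Highest set bit at position 5

5


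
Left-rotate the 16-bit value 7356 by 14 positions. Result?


Rotate 0b1110010111100 left by 14 (16-bit) = 0b11100101111 = 1839

1839


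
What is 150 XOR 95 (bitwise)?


0b10010110 ^ 0b1011111 = 0b11001001 = 201

201


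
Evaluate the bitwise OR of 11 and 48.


0b1011 | 0b110000 = 0b111011 = 59

59


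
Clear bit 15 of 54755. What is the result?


54755 & ~(1 << 15) = 21987

21987


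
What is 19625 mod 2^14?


19625 & 16383 = 3241

3241


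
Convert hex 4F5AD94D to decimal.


4F5AD94D hex = 1331353933 decimal

1331353933


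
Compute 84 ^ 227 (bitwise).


0b1010100 ^ 0b11100011 = 0b10110111 = 183

183


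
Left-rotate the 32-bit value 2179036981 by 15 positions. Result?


Rotate 0b10000001111000010111011100110101 left by 15 (32-bit) = 0b10111011100110101100000011110000 = 3147481328

3147481328


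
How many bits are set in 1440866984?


0b1010101111000011110001010101000 has 15 set bits

15


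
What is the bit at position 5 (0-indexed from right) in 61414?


0b1110111111100110, position 5 = 1

1


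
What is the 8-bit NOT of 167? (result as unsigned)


~0b10100111 = 0b1011000 = 88 (8-bit unsigned)

88


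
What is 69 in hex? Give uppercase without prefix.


69 = 45 hex

45


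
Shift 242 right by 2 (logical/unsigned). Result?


0b11110010 >> 2 = 0b111100 = 60

60


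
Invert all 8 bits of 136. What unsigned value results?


136 ^ 255 = 119

119


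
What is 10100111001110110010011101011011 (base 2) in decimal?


10100111001110110010011101011011 in decimal = 2805671771

2805671771


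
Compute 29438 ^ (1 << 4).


29438 ^ (1 << 4) = 29438 ^ 16 = 29422

29422


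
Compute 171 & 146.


0b10101011 & 0b10010010 = 0b10000010 = 130

130


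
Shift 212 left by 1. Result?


0b11010100 << 1 = 0b110101000 = 424

424


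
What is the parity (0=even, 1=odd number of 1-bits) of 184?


0b10111000 has 4 ones => parity 0

0


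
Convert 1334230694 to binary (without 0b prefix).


1334230694 = 1001111100001101011111010100110 in binary

1001111100001101011111010100110


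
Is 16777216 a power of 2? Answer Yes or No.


0b1000000000000000000000000. Only one bit set => Yes

Yes


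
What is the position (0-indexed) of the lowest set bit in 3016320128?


0b10110011110010010110010010000000. Lowest set bit at position 7

7


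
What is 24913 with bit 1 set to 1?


24913 | (1 << 1) = 24913 | 2 = 24915

24915


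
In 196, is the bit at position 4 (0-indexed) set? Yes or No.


0b11000100, bit 4 = 0. No

No


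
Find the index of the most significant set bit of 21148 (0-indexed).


0b101001010011100. Highest set bit at position 14

14


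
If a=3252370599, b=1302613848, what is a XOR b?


3252370599 ^ 1302613848 = 2357163007

2357163007


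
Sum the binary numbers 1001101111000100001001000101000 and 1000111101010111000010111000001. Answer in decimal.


1001101111000100001001000101000 + 1000111101010111000010111000001 = 10010101100011011001011111101001 = 2509084649

2509084649


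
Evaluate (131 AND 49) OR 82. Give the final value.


Step 1: 131 & 49 = 1
Step 2: 1 | 82 = 83

83


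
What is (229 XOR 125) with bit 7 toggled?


Step 1: 229 ^ 125 = 152
Step 2: 152 ^ (1 << 7) = 152 ^ 128 = 24

24


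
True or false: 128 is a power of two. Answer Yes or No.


0b10000000. Only one bit set => Yes

Yes


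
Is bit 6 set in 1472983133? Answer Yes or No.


0b1010111110010111111000001011101, bit 6 = 1. Yes

Yes


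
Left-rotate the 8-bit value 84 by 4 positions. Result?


Rotate 0b1010100 left by 4 (8-bit) = 0b1000101 = 69

69


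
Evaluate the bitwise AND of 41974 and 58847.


0b1010001111110110 & 0b1110010111011111 = 0b1010000111010110 = 41430

41430


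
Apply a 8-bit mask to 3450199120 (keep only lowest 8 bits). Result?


3450199120 & 255 = 80

80


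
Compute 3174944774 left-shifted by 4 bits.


0b10111101001111011101000000000110 << 4 = 0b101111010011110111010000000001100000 = 50799116384

50799116384


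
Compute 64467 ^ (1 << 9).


64467 ^ (1 << 9) = 64467 ^ 512 = 63955

63955


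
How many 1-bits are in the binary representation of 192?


0b11000000 has 2 set bits

2


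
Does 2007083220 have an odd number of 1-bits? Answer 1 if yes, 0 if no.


0b1110111101000011010100011010100 has 16 ones => parity 0

0


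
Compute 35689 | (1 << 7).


35689 | (1 << 7) = 35689 | 128 = 35817

35817


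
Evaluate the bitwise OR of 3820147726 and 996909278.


0b11100011101100101101010000001110 | 0b111011011010111010000011011110 = 0b11111011111110111111010011011110 = 4227593438

4227593438


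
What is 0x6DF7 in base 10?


6DF7 hex = 28151 decimal

28151


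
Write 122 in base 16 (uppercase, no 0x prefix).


122 = 7A hex

7A


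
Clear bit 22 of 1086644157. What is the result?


1086644157 & ~(1 << 22) = 1082449853

1082449853


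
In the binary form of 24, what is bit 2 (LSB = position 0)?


0b11000, position 2 = 0

0


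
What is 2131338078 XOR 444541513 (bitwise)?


0b1111111000010011010001101011110 ^ 0b11010011111110010101001001001 = 0b1100101011101101000100100010111 = 1702267159

1702267159


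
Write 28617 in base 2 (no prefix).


28617 = 110111111001001 in binary

110111111001001


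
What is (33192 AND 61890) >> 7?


Step 1: 33192 & 61890 = 33152
Step 2: 33152 >> 7 = 259

259


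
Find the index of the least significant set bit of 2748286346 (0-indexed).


0b10100011110011111000010110001010. Lowest set bit at position 1

1


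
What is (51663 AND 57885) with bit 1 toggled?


Step 1: 51663 & 57885 = 49165
Step 2: 49165 ^ (1 << 1) = 49165 ^ 2 = 49167

49167


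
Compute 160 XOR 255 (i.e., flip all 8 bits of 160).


160 ^ 255 = 95

95


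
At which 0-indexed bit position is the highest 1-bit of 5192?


0b1010001001000. Highest set bit at position 12

12


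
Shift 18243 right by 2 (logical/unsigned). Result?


0b100011101000011 >> 2 = 0b1000111010000 = 4560

4560


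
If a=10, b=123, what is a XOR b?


10 ^ 123 = 113

113


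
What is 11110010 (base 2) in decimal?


11110010 in decimal = 242

242


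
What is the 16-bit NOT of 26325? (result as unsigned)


~0b110011011010101 = 0b1001100100101010 = 39210 (16-bit unsigned)

39210


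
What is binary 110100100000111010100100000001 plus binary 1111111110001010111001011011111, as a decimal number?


110100100000111010100100000001 + 1111111110001010111001011011111 = 10110100010010010001101111100000 = 3024690144

3024690144


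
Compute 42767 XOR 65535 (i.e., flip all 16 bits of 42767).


42767 ^ 65535 = 22768

22768
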